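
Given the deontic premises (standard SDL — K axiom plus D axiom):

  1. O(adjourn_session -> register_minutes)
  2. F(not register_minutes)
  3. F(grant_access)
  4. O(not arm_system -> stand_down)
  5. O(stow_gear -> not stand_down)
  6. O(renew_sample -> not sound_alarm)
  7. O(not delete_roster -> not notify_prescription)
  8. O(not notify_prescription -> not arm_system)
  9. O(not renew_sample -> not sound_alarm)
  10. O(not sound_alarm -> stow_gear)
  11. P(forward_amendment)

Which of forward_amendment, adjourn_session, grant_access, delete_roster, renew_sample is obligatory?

delete_roster

Premises 9 and 6 are O(not renew_sample -> not sound_alarm) and O(renew_sample -> not sound_alarm); every ideal world satisfies not renew_sample or renew_sample, so in either case not sound_alarm holds — hence O(not sound_alarm).
Premise 10 is O(not sound_alarm -> stow_gear); since O(not sound_alarm), deontic closure gives O(stow_gear).
With premise 5, O(stow_gear -> not stand_down), the K-axiom yields O(not stand_down).
The contrapositive of premise 4 (O(not arm_system -> stand_down)) is O(not stand_down -> arm_system), and O(not stand_down) is already established, so O(arm_system).
The contrapositive of premise 8 (O(not notify_prescription -> not arm_system)) is O(arm_system -> notify_prescription), and O(arm_system) is already established, so O(notify_prescription).
Premise 7 is O(not delete_roster -> not notify_prescription); contrapositively O(notify_prescription -> delete_roster). Since O(notify_prescription) holds, K gives O(delete_roster).
So O(delete_roster) holds — delete_roster is obligatory. None of the other listed options is made obligatory by any chain of premises.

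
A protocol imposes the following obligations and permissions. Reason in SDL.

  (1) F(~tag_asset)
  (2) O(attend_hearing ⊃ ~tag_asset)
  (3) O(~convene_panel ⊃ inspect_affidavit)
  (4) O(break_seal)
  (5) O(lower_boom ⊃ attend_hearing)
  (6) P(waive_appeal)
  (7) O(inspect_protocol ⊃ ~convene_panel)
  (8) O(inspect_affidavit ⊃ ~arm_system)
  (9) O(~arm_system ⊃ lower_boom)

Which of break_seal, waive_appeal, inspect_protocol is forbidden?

F(~tag_asset) at premise 1 means O(tag_asset).
Premise 2 is O(attend_hearing ⊃ ~tag_asset); contrapositively O(tag_asset ⊃ ~attend_hearing). Since O(tag_asset) holds, K gives O(~attend_hearing).
The contrapositive of premise 5 (O(lower_boom ⊃ attend_hearing)) is O(~attend_hearing ⊃ ~lower_boom), and O(~attend_hearing) is already established, so O(~lower_boom).
The contrapositive of premise 9 (O(~arm_system ⊃ lower_boom)) is O(~lower_boom ⊃ arm_system), and O(~lower_boom) is already established, so O(arm_system).
The contrapositive of premise 8 (O(inspect_affidavit ⊃ ~arm_system)) is O(arm_system ⊃ ~inspect_affidavit), and O(arm_system) is already established, so O(~inspect_affidavit).
Premise 3, O(~convene_panel ⊃ inspect_affidavit), contraposes to O(~inspect_affidavit ⊃ convene_panel); with O(~inspect_affidavit) we get O(convene_panel).
Premise 7, O(inspect_protocol ⊃ ~convene_panel), contraposes to O(convene_panel ⊃ ~inspect_protocol); with O(convene_panel) we get O(~inspect_protocol).
So O(~inspect_protocol) holds, i.e. inspect_protocol is forbidden. None of the other listed options is forbidden under the premises.

inspect_protocol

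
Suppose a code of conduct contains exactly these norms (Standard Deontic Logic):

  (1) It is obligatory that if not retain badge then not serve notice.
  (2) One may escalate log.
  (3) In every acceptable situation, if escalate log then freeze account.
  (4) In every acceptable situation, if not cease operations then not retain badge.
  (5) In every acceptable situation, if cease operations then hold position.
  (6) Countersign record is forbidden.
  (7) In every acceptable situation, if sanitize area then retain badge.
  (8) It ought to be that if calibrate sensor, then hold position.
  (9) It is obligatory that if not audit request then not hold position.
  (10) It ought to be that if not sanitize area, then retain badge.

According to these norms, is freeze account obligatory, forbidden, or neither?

Premise 3 is O(escalate_log → freeze_account), but O(escalate_log) is not derivable from the premises (the permission P(escalate_log) asserts only ¬O(¬escalate_log), not O(escalate_log)), so it does not yield O(freeze_account).
No premise or chain of K-axiom applications forces O(freeze_account), and none forces O(¬freeze_account). So freeze_account is neither obligatory nor forbidden under these norms.

Neither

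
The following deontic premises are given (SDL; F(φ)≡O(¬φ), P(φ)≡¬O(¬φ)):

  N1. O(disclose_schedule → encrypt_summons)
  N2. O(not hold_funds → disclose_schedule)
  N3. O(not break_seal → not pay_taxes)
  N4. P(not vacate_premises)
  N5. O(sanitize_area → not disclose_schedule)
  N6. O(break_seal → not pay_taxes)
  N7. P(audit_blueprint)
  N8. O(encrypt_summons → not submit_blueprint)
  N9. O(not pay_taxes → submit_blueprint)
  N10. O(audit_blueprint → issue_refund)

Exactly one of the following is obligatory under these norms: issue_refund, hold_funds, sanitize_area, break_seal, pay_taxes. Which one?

Premises 3 and 6 are O(not break_seal → not pay_taxes) and O(break_seal → not pay_taxes); every ideal world satisfies not break_seal or break_seal, so in either case not pay_taxes holds — hence O(not pay_taxes).
Premise 9 is O(not pay_taxes → submit_blueprint); since O(not pay_taxes), deontic closure gives O(submit_blueprint).
The contrapositive of premise 8 (O(encrypt_summons → not submit_blueprint)) is O(submit_blueprint → not encrypt_summons), and O(submit_blueprint) is already established, so O(not encrypt_summons).
The contrapositive of premise 1 (O(disclose_schedule → encrypt_summons)) is O(not encrypt_summons → not disclose_schedule), and O(not encrypt_summons) is already established, so O(not disclose_schedule).
Premise 2 is O(not hold_funds → disclose_schedule); contrapositively O(not disclose_schedule → hold_funds). Since O(not disclose_schedule) holds, K gives O(hold_funds).
So O(hold_funds) holds — hold_funds is obligatory. None of the other listed options is made obligatory by any chain of premises.

hold_funds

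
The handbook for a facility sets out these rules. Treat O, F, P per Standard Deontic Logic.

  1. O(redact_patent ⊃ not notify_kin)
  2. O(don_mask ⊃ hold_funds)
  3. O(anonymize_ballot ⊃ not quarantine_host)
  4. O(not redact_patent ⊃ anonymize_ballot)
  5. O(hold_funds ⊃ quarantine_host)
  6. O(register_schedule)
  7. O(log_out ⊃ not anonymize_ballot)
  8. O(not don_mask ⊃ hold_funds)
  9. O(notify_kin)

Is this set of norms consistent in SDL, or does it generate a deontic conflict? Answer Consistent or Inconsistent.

Inconsistent

By case analysis on don_mask: premise 2 gives O(don_mask ⊃ hold_funds) and premise 8 gives O(not don_mask ⊃ hold_funds), so O(hold_funds) either way.
With premise 5, O(hold_funds ⊃ quarantine_host), the K-axiom yields O(quarantine_host).
Premise 3, O(anonymize_ballot ⊃ not quarantine_host), contraposes to O(quarantine_host ⊃ not anonymize_ballot); with O(quarantine_host) we get O(not anonymize_ballot).
Premise 4, O(not redact_patent ⊃ anonymize_ballot), contraposes to O(not anonymize_ballot ⊃ redact_patent); with O(not anonymize_ballot) we get O(redact_patent).
Premise 1 is O(redact_patent ⊃ not notify_kin); since O(redact_patent), deontic closure gives O(not notify_kin).
However, premise 9 gives O(notify_kin).
We now have both O(not notify_kin) and O(notify_kin) — notify_kin is simultaneously obligatory and forbidden, violating the D-axiom.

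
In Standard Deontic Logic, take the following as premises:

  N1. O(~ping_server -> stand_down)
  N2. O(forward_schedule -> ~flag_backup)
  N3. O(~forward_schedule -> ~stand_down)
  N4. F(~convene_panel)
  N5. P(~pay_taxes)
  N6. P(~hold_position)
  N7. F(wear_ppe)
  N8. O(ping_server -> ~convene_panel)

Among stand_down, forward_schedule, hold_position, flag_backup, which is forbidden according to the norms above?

Premise 4 is F(~convene_panel), i.e. O(convene_panel).
Premise 8 is O(ping_server -> ~convene_panel); contrapositively O(convene_panel -> ~ping_server). Since O(convene_panel) holds, K gives O(~ping_server).
Premise 1 is O(~ping_server -> stand_down); since O(~ping_server), deontic closure gives O(stand_down).
Premise 3 is O(~forward_schedule -> ~stand_down); contrapositively O(stand_down -> forward_schedule). Since O(stand_down) holds, K gives O(forward_schedule).
From O(forward_schedule) and premise 2, O(forward_schedule -> ~flag_backup), we obtain O(~flag_backup).
So O(~flag_backup) holds, i.e. flag_backup is forbidden. None of the other listed options is forbidden under the premises.

flag_backup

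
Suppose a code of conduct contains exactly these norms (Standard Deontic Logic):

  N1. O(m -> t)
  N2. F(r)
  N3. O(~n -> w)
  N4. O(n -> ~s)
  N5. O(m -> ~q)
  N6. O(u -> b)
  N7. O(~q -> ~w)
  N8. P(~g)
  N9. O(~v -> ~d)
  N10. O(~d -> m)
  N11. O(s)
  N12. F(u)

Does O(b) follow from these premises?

Premise 6 is O(u -> b), but O(u) is not derivable from the premises, so it does not yield O(b).
No other premise forces O(b). An ideal world satisfying every premise can still have b false, so O(b) is not derivable.

No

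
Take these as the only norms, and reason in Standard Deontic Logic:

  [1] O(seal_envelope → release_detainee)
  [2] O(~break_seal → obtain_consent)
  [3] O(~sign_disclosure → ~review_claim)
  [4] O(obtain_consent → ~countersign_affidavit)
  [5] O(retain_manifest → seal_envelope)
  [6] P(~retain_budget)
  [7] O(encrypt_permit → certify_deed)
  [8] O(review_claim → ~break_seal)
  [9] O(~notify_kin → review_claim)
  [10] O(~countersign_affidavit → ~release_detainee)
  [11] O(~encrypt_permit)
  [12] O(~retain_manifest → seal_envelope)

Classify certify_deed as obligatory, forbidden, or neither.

Neither

Premise 7 is O(encrypt_permit → certify_deed), but O(encrypt_permit) is not derivable from the premises, so it does not yield O(certify_deed).
No premise or chain of K-axiom applications forces O(certify_deed), and none forces O(~certify_deed). So certify_deed is neither obligatory nor forbidden under these norms.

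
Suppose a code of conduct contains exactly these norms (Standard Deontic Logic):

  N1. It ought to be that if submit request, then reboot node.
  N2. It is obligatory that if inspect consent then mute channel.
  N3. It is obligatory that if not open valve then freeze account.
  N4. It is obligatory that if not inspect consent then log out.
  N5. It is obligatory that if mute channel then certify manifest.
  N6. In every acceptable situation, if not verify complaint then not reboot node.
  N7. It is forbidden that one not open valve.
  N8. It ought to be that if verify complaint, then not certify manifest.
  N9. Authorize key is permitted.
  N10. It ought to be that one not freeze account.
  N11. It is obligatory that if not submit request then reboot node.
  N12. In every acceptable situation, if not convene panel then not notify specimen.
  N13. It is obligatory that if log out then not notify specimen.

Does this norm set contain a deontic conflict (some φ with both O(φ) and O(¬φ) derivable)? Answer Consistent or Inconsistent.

Consistent

Premise 3 is O(¬open_valve → freeze_account), but O(¬open_valve) is not derivable from the premises, so it does not yield O(freeze_account).
So O(freeze_account) is not derivable, and the apparent clash with O(¬freeze_account) does not arise.
A world satisfying every obligation exists (e.g. authorize_key=false, certify_manifest=false, convene_panel=false, freeze_account=false, inspect_consent=false, log_out=true, mute_channel=false, notify_specimen=false, open_valve=true, reboot_node=true, submit_request=false, verify_complaint=true); no atom is both obligatory and forbidden, so the set is consistent.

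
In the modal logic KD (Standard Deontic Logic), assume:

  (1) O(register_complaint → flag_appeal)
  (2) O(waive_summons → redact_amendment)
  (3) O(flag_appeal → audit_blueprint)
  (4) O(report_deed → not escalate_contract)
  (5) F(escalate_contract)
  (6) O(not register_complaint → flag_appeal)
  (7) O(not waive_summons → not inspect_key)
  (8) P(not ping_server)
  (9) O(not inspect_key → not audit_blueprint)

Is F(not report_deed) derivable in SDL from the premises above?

No

Premise 4 is O(report_deed → not escalate_contract); even if O(not escalate_contract) held, inferring O(report_deed) would be affirming the consequent — invalid.
No other premise forces O(report_deed). An ideal world satisfying every premise can still have not report_deed true, so F(not report_deed) is not derivable.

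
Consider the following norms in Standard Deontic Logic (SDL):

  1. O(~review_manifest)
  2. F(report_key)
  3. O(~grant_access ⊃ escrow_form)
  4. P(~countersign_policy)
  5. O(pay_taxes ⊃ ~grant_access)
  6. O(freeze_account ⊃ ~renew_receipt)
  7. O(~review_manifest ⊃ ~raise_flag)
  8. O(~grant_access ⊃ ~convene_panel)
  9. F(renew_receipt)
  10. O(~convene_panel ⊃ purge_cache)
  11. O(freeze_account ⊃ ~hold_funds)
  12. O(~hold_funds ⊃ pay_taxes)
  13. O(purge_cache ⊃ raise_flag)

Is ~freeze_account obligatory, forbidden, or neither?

Obligatory

Premise 1 gives O(~review_manifest).
Premise 7 is O(~review_manifest ⊃ ~raise_flag); since O(~review_manifest), deontic closure gives O(~raise_flag).
Premise 13, O(purge_cache ⊃ raise_flag), contraposes to O(~raise_flag ⊃ ~purge_cache); with O(~raise_flag) we get O(~purge_cache).
Premise 10, O(~convene_panel ⊃ purge_cache), contraposes to O(~purge_cache ⊃ convene_panel); with O(~purge_cache) we get O(convene_panel).
Premise 8 is O(~grant_access ⊃ ~convene_panel); contrapositively O(convene_panel ⊃ grant_access). Since O(convene_panel) holds, K gives O(grant_access).
Premise 5 is O(pay_taxes ⊃ ~grant_access); contrapositively O(grant_access ⊃ ~pay_taxes). Since O(grant_access) holds, K gives O(~pay_taxes).
Premise 12, O(~hold_funds ⊃ pay_taxes), contraposes to O(~pay_taxes ⊃ hold_funds); with O(~pay_taxes) we get O(hold_funds).
Premise 11, O(freeze_account ⊃ ~hold_funds), contraposes to O(hold_funds ⊃ ~freeze_account); with O(hold_funds) we get O(~freeze_account).
Premises 2, 3, 4, 6, 9 do not contribute to this derivation.
Hence ~freeze_account is obligatory.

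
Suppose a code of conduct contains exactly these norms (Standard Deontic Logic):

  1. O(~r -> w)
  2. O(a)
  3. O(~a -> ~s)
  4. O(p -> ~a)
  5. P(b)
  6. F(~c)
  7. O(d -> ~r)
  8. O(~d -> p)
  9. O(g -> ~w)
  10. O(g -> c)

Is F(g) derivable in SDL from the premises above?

Yes

Premise 2 states O(a) outright.
Premise 4 is O(p -> ~a); contrapositively O(a -> ~p). Since O(a) holds, K gives O(~p).
The contrapositive of premise 8 (O(~d -> p)) is O(~p -> d), and O(~p) is already established, so O(d).
With premise 7, O(d -> ~r), the K-axiom yields O(~r).
Premise 1 is O(~r -> w); since O(~r), deontic closure gives O(w).
Premise 9 is O(g -> ~w); contrapositively O(w -> ~g). Since O(w) holds, K gives O(~g).
Premises 3, 5, 6, 10 do not contribute to this derivation.
So O(~g) holds, i.e. F(g). The claim follows.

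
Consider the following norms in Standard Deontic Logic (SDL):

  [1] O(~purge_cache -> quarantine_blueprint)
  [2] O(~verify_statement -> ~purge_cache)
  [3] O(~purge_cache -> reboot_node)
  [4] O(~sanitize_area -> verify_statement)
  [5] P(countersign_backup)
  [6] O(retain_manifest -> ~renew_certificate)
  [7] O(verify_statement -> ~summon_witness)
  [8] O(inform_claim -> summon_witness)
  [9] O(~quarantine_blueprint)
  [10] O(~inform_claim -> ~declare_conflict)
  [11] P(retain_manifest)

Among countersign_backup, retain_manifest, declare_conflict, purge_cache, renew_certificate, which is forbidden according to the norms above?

Premise 9 states O(~quarantine_blueprint) outright.
Premise 1, O(~purge_cache -> quarantine_blueprint), contraposes to O(~quarantine_blueprint -> purge_cache); with O(~quarantine_blueprint) we get O(purge_cache).
Premise 2 is O(~verify_statement -> ~purge_cache); contrapositively O(purge_cache -> verify_statement). Since O(purge_cache) holds, K gives O(verify_statement).
With premise 7, O(verify_statement -> ~summon_witness), the K-axiom yields O(~summon_witness).
The contrapositive of premise 8 (O(inform_claim -> summon_witness)) is O(~summon_witness -> ~inform_claim), and O(~summon_witness) is already established, so O(~inform_claim).
Premise 10 is O(~inform_claim -> ~declare_conflict); since O(~inform_claim), deontic closure gives O(~declare_conflict).
So O(~declare_conflict) holds, i.e. declare_conflict is forbidden. None of the other listed options is forbidden under the premises.

declare_conflict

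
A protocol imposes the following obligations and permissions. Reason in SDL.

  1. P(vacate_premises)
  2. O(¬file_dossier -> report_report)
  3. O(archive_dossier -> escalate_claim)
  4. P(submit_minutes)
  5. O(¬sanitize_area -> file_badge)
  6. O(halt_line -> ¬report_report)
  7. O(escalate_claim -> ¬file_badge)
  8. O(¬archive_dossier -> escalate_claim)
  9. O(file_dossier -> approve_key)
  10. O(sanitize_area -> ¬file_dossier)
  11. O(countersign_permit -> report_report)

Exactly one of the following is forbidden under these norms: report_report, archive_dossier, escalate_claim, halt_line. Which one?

Premises 3 and 8 are O(archive_dossier -> escalate_claim) and O(¬archive_dossier -> escalate_claim); every ideal world satisfies archive_dossier or ¬archive_dossier, so in either case escalate_claim holds — hence O(escalate_claim).
From O(escalate_claim) and premise 7, O(escalate_claim -> ¬file_badge), we obtain O(¬file_badge).
The contrapositive of premise 5 (O(¬sanitize_area -> file_badge)) is O(¬file_badge -> sanitize_area), and O(¬file_badge) is already established, so O(sanitize_area).
From O(sanitize_area) and premise 10, O(sanitize_area -> ¬file_dossier), we obtain O(¬file_dossier).
Premise 2 is O(¬file_dossier -> report_report); since O(¬file_dossier), deontic closure gives O(report_report).
Premise 6, O(halt_line -> ¬report_report), contraposes to O(report_report -> ¬halt_line); with O(report_report) we get O(¬halt_line).
So O(¬halt_line) holds, i.e. halt_line is forbidden. None of the other listed options is forbidden under the premises.

halt_line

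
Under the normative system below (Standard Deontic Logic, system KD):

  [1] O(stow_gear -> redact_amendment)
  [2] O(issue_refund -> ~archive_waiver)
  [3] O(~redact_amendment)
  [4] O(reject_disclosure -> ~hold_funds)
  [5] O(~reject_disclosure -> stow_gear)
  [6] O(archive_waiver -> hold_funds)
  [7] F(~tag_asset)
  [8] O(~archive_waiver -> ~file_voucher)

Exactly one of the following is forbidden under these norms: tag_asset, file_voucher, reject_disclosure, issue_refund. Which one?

file_voucher

From premise 3 we have O(~redact_amendment).
Premise 1, O(stow_gear -> redact_amendment), contraposes to O(~redact_amendment -> ~stow_gear); with O(~redact_amendment) we get O(~stow_gear).
Premise 5 is O(~reject_disclosure -> stow_gear); contrapositively O(~stow_gear -> reject_disclosure). Since O(~stow_gear) holds, K gives O(reject_disclosure).
Premise 4 is O(reject_disclosure -> ~hold_funds); since O(reject_disclosure), deontic closure gives O(~hold_funds).
Premise 6 is O(archive_waiver -> hold_funds); contrapositively O(~hold_funds -> ~archive_waiver). Since O(~hold_funds) holds, K gives O(~archive_waiver).
Applying K to premise 8 (O(~archive_waiver -> ~file_voucher)) and O(~archive_waiver) yields O(~file_voucher).
So O(~file_voucher) holds, i.e. file_voucher is forbidden. None of the other listed options is forbidden under the premises.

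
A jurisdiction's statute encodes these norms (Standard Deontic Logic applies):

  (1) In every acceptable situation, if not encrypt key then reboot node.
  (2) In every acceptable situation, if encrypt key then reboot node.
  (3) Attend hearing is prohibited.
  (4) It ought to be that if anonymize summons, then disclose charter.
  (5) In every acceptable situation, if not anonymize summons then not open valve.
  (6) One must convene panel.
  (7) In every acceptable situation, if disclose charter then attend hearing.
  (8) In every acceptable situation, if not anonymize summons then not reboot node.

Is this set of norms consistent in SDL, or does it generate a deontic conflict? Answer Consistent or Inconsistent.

Premises 2 and 1 cover both cases: O(encrypt_key → reboot_node) and O(¬encrypt_key → reboot_node). Since encrypt_key ∨ ¬encrypt_key is a tautology, O(reboot_node) follows.
Premise 8, O(¬anonymize_summons → ¬reboot_node), contraposes to O(reboot_node → anonymize_summons); with O(reboot_node) we get O(anonymize_summons).
From O(anonymize_summons) and premise 4, O(anonymize_summons → disclose_charter), we obtain O(disclose_charter).
Premise 7 is O(disclose_charter → attend_hearing); since O(disclose_charter), deontic closure gives O(attend_hearing).
But premise 3, F(attend_hearing), means O(¬attend_hearing).
We now have both O(attend_hearing) and O(¬attend_hearing) — attend_hearing is simultaneously obligatory and forbidden, violating the D-axiom.

Inconsistent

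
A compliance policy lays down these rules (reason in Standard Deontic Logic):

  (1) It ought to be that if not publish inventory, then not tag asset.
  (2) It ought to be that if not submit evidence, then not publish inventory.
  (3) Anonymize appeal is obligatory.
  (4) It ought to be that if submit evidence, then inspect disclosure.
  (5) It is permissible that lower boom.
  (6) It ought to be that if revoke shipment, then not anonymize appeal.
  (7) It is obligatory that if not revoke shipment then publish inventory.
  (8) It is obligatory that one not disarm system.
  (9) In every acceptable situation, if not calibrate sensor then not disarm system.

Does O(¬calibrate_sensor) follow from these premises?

No

Premise 9 is O(¬calibrate_sensor → ¬disarm_system); even if O(¬disarm_system) held, inferring O(¬calibrate_sensor) would be affirming the consequent — invalid.
No other premise forces O(¬calibrate_sensor). An ideal world satisfying every premise can still have ¬calibrate_sensor false, so O(¬calibrate_sensor) is not derivable.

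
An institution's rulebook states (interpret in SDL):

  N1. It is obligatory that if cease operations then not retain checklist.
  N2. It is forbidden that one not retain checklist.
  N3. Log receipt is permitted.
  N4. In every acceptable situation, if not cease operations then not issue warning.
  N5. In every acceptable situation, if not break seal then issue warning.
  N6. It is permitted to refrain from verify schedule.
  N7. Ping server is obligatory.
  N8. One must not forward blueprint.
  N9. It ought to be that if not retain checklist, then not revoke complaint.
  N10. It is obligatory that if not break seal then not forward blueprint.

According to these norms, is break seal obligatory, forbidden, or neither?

Obligatory

Premise 2 is F(¬retain_checklist), i.e. O(retain_checklist).
Premise 1 is O(cease_operations → ¬retain_checklist); contrapositively O(retain_checklist → ¬cease_operations). Since O(retain_checklist) holds, K gives O(¬cease_operations).
Premise 4 is O(¬cease_operations → ¬issue_warning); since O(¬cease_operations), deontic closure gives O(¬issue_warning).
The contrapositive of premise 5 (O(¬break_seal → issue_warning)) is O(¬issue_warning → break_seal), and O(¬issue_warning) is already established, so O(break_seal).
Premises 3, 6, 7, 8, 9, 10 do not contribute to this derivation.
Hence break_seal is obligatory.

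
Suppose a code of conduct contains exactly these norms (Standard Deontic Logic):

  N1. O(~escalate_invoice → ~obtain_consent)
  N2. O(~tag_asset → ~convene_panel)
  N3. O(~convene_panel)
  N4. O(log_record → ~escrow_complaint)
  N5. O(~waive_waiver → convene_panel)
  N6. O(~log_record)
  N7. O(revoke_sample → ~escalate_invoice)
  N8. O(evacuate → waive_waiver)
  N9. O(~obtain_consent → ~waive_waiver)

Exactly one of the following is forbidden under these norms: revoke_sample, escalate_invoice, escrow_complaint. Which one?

Premise 3 states O(~convene_panel) outright.
The contrapositive of premise 5 (O(~waive_waiver → convene_panel)) is O(~convene_panel → waive_waiver), and O(~convene_panel) is already established, so O(waive_waiver).
The contrapositive of premise 9 (O(~obtain_consent → ~waive_waiver)) is O(waive_waiver → obtain_consent), and O(waive_waiver) is already established, so O(obtain_consent).
Premise 1, O(~escalate_invoice → ~obtain_consent), contraposes to O(obtain_consent → escalate_invoice); with O(obtain_consent) we get O(escalate_invoice).
Premise 7 is O(revoke_sample → ~escalate_invoice); contrapositively O(escalate_invoice → ~revoke_sample). Since O(escalate_invoice) holds, K gives O(~revoke_sample).
So O(~revoke_sample) holds, i.e. revoke_sample is forbidden. None of the other listed options is forbidden under the premises.

revoke_sample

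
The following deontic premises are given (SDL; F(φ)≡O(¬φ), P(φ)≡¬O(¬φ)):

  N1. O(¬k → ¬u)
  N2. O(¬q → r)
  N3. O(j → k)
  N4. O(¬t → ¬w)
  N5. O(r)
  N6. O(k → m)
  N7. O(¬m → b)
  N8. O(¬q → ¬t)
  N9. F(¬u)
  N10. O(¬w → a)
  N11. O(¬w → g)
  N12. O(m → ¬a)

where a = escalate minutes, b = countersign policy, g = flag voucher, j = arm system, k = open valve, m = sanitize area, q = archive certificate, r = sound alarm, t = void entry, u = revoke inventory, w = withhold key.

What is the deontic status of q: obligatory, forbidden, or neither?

F(¬u) at premise 9 means O(u).
Premise 1 is O(¬k → ¬u); contrapositively O(u → k). Since O(u) holds, K gives O(k).
Applying K to premise 6 (O(k → m)) and O(k) yields O(m).
Applying K to premise 12 (O(m → ¬a)) and O(m) yields O(¬a).
The contrapositive of premise 10 (O(¬w → a)) is O(¬a → w), and O(¬a) is already established, so O(w).
The contrapositive of premise 4 (O(¬t → ¬w)) is O(w → t), and O(w) is already established, so O(t).
Premise 8 is O(¬q → ¬t); contrapositively O(t → q). Since O(t) holds, K gives O(q).
Premises 2, 3, 5, 7, 11 do not contribute to this derivation.
Hence q is obligatory.

Obligatory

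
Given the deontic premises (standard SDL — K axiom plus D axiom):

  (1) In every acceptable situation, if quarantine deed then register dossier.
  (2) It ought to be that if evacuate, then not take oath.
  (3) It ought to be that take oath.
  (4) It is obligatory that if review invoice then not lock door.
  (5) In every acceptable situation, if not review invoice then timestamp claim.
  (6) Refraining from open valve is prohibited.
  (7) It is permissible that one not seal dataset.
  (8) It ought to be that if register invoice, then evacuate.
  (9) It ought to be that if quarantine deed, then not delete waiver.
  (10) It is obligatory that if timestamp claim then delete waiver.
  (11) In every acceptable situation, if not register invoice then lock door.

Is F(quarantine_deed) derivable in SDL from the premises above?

Premise 3 gives O(take_oath).
Premise 2, O(evacuate → ¬take_oath), contraposes to O(take_oath → ¬evacuate); with O(take_oath) we get O(¬evacuate).
Premise 8, O(register_invoice → evacuate), contraposes to O(¬evacuate → ¬register_invoice); with O(¬evacuate) we get O(¬register_invoice).
Applying K to premise 11 (O(¬register_invoice → lock_door)) and O(¬register_invoice) yields O(lock_door).
The contrapositive of premise 4 (O(review_invoice → ¬lock_door)) is O(lock_door → ¬review_invoice), and O(lock_door) is already established, so O(¬review_invoice).
With premise 5, O(¬review_invoice → timestamp_claim), the K-axiom yields O(timestamp_claim).
From O(timestamp_claim) and premise 10, O(timestamp_claim → delete_waiver), we obtain O(delete_waiver).
Premise 9 is O(quarantine_deed → ¬delete_waiver); contrapositively O(delete_waiver → ¬quarantine_deed). Since O(delete_waiver) holds, K gives O(¬quarantine_deed).
Premises 1, 6, 7 do not contribute to this derivation.
So O(¬quarantine_deed) holds, i.e. F(quarantine_deed). The claim follows.

Yes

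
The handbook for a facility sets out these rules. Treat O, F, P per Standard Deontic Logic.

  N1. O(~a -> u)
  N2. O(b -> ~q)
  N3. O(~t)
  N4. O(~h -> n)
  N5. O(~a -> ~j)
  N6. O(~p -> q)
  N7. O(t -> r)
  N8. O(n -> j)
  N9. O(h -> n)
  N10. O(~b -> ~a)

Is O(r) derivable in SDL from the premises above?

Premise 7 is O(t -> r), but O(t) is not derivable from the premises, so it does not yield O(r).
No other premise forces O(r). An ideal world satisfying every premise can still have r false, so O(r) is not derivable.

No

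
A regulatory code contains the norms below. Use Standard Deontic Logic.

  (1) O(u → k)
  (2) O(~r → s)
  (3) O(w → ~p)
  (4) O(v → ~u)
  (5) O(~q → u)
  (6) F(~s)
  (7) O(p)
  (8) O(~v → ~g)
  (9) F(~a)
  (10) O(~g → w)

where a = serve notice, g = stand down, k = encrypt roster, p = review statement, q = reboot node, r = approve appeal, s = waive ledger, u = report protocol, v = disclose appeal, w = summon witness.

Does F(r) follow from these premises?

Premise 2 is O(~r → s); even if O(s) held, inferring O(~r) would be affirming the consequent — invalid.
No other premise forces O(~r). An ideal world satisfying every premise can still have r true, so F(r) is not derivable.

No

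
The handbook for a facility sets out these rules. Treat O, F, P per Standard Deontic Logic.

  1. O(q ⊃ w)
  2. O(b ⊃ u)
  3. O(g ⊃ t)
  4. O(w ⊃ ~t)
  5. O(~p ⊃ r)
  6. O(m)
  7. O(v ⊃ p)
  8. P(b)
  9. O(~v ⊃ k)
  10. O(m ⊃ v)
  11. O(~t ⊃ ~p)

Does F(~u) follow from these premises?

Premise 2 is O(b ⊃ u), but O(b) is not derivable from the premises (the permission P(b) asserts only ~O(~b), not O(b)), so it does not yield O(u).
No other premise forces O(u). An ideal world satisfying every premise can still have ~u true, so F(~u) is not derivable.

No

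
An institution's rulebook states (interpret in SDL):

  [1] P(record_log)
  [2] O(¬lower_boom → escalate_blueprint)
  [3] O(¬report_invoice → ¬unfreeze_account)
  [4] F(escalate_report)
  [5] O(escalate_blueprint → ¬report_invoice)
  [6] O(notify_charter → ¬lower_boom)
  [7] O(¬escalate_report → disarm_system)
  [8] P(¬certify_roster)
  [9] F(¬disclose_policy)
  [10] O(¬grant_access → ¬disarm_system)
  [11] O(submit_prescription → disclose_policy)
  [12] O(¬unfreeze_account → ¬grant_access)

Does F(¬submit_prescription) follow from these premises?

Premise 11 is O(submit_prescription → disclose_policy); even if O(disclose_policy) held, inferring O(submit_prescription) would be affirming the consequent — invalid.
No other premise forces O(submit_prescription). An ideal world satisfying every premise can still have ¬submit_prescription true, so F(¬submit_prescription) is not derivable.

No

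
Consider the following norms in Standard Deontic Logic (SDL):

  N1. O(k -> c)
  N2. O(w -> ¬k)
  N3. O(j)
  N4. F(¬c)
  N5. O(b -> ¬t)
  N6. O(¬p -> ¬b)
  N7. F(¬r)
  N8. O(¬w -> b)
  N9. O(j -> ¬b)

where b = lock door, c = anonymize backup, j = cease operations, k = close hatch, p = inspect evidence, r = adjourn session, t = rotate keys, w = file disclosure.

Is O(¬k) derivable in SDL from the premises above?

Yes

Premise 3 gives O(j).
From O(j) and premise 9, O(j -> ¬b), we obtain O(¬b).
Premise 8 is O(¬w -> b); contrapositively O(¬b -> w). Since O(¬b) holds, K gives O(w).
With premise 2, O(w -> ¬k), the K-axiom yields O(¬k).
Premises 1, 4, 5, 6, 7 do not contribute to this derivation.
So O(¬k) follows.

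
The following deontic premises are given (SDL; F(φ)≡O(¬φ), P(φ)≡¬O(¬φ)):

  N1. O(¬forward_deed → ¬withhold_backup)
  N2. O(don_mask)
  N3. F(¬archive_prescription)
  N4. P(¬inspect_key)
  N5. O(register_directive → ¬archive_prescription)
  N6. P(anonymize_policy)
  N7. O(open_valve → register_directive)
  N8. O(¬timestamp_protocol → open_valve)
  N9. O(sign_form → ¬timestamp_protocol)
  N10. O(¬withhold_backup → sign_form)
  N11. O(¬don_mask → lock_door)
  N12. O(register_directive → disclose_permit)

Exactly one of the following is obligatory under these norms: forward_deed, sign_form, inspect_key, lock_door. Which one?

Premise 3, F(¬archive_prescription), is equivalent to O(archive_prescription).
Premise 5, O(register_directive → ¬archive_prescription), contraposes to O(archive_prescription → ¬register_directive); with O(archive_prescription) we get O(¬register_directive).
The contrapositive of premise 7 (O(open_valve → register_directive)) is O(¬register_directive → ¬open_valve), and O(¬register_directive) is already established, so O(¬open_valve).
Premise 8 is O(¬timestamp_protocol → open_valve); contrapositively O(¬open_valve → timestamp_protocol). Since O(¬open_valve) holds, K gives O(timestamp_protocol).
Premise 9 is O(sign_form → ¬timestamp_protocol); contrapositively O(timestamp_protocol → ¬sign_form). Since O(timestamp_protocol) holds, K gives O(¬sign_form).
Premise 10, O(¬withhold_backup → sign_form), contraposes to O(¬sign_form → withhold_backup); with O(¬sign_form) we get O(withhold_backup).
Premise 1, O(¬forward_deed → ¬withhold_backup), contraposes to O(withhold_backup → forward_deed); with O(withhold_backup) we get O(forward_deed).
So O(forward_deed) holds — forward_deed is obligatory. None of the other listed options is made obligatory by any chain of premises.

forward_deed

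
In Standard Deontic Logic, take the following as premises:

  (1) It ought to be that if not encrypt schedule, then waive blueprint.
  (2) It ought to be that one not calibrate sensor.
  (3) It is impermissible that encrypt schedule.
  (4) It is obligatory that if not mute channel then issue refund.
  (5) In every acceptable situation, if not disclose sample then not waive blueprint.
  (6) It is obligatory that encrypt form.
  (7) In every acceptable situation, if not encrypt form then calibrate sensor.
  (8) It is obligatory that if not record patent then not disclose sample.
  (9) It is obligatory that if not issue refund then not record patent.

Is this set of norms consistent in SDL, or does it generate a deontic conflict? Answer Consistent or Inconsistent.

Consistent

Premise 7 is O(¬encrypt_form → calibrate_sensor), but O(¬encrypt_form) is not derivable from the premises, so it does not yield O(calibrate_sensor).
So O(calibrate_sensor) is not derivable, and the apparent clash with O(¬calibrate_sensor) does not arise.
A world satisfying every obligation exists (e.g. calibrate_sensor=false, disclose_sample=true, encrypt_form=true, encrypt_schedule=false, issue_refund=true, mute_channel=false, record_patent=true, waive_blueprint=true); no atom is both obligatory and forbidden, so the set is consistent.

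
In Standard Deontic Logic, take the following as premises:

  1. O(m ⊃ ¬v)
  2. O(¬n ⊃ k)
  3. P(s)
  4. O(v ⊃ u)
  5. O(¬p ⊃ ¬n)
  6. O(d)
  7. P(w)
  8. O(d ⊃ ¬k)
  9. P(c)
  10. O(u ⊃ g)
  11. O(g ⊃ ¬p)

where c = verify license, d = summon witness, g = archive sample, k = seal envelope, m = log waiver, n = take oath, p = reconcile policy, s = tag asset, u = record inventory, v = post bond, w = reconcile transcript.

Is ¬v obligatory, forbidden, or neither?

Obligatory

From premise 6 we have O(d).
With premise 8, O(d ⊃ ¬k), the K-axiom yields O(¬k).
Premise 2, O(¬n ⊃ k), contraposes to O(¬k ⊃ n); with O(¬k) we get O(n).
Premise 5 is O(¬p ⊃ ¬n); contrapositively O(n ⊃ p). Since O(n) holds, K gives O(p).
Premise 11, O(g ⊃ ¬p), contraposes to O(p ⊃ ¬g); with O(p) we get O(¬g).
Premise 10 is O(u ⊃ g); contrapositively O(¬g ⊃ ¬u). Since O(¬g) holds, K gives O(¬u).
Premise 4 is O(v ⊃ u); contrapositively O(¬u ⊃ ¬v). Since O(¬u) holds, K gives O(¬v).
Premises 1, 3, 7, 9 do not contribute to this derivation.
Hence ¬v is obligatory.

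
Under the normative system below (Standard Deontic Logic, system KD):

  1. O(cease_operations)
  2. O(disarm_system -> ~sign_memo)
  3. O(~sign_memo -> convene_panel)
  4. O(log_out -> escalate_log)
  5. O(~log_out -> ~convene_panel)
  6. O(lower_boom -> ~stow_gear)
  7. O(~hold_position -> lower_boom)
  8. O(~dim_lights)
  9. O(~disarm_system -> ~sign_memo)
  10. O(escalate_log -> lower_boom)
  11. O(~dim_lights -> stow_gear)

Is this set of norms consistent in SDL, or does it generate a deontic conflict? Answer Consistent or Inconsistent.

Premises 2 and 9 cover both cases: O(disarm_system -> ~sign_memo) and O(~disarm_system -> ~sign_memo). Since disarm_system ∨ ~disarm_system is a tautology, O(~sign_memo) follows.
With premise 3, O(~sign_memo -> convene_panel), the K-axiom yields O(convene_panel).
Premise 5 is O(~log_out -> ~convene_panel); contrapositively O(convene_panel -> log_out). Since O(convene_panel) holds, K gives O(log_out).
From O(log_out) and premise 4, O(log_out -> escalate_log), we obtain O(escalate_log).
Applying K to premise 10 (O(escalate_log -> lower_boom)) and O(escalate_log) yields O(lower_boom).
From O(lower_boom) and premise 6, O(lower_boom -> ~stow_gear), we obtain O(~stow_gear).
Premise 11 is O(~dim_lights -> stow_gear); contrapositively O(~stow_gear -> dim_lights). Since O(~stow_gear) holds, K gives O(dim_lights).
However, premise 8 gives O(~dim_lights).
We now have both O(dim_lights) and O(~dim_lights) — dim_lights is simultaneously obligatory and forbidden, violating the D-axiom.

Inconsistent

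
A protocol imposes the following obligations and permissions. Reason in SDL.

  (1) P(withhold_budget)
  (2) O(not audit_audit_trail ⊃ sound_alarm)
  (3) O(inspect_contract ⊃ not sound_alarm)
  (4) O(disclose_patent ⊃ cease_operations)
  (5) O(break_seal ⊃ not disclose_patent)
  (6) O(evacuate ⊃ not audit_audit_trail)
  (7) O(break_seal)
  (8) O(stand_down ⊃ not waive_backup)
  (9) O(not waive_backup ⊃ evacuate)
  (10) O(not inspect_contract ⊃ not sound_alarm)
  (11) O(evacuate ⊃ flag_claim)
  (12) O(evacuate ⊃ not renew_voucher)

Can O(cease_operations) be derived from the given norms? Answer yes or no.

No

Premise 4 is O(disclose_patent ⊃ cease_operations), but O(disclose_patent) is not derivable from the premises, so it does not yield O(cease_operations).
No other premise forces O(cease_operations). An ideal world satisfying every premise can still have cease_operations false, so O(cease_operations) is not derivable.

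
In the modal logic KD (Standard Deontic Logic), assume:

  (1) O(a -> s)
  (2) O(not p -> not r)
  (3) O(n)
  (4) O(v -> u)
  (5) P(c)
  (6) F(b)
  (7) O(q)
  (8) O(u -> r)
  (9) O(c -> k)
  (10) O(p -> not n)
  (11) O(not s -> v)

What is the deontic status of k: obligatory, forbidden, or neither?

Premise 9 is O(c -> k), but O(c) is not derivable from the premises (the permission P(c) asserts only not O(not c), not O(c)), so it does not yield O(k).
No premise or chain of K-axiom applications forces O(k), and none forces O(not k). So k is neither obligatory nor forbidden under these norms.

Neither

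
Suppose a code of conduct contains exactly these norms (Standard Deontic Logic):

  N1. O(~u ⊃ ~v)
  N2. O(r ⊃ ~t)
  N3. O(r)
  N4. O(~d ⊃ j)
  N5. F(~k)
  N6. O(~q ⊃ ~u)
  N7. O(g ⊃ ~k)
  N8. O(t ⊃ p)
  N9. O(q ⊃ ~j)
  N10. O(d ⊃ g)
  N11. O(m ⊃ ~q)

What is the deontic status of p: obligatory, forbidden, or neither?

Neither

Premise 8 is O(t ⊃ p), but O(t) is not derivable from the premises, so it does not yield O(p).
No premise or chain of K-axiom applications forces O(p), and none forces O(~p). So p is neither obligatory nor forbidden under these norms.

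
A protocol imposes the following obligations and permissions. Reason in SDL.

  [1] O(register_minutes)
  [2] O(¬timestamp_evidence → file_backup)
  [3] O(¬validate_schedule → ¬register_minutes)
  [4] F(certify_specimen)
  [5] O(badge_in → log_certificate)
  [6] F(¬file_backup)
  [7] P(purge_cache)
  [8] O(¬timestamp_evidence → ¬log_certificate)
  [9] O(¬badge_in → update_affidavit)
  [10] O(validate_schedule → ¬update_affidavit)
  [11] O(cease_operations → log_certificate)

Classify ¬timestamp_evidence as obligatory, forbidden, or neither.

From premise 1 we have O(register_minutes).
The contrapositive of premise 3 (O(¬validate_schedule → ¬register_minutes)) is O(register_minutes → validate_schedule), and O(register_minutes) is already established, so O(validate_schedule).
Premise 10 is O(validate_schedule → ¬update_affidavit); since O(validate_schedule), deontic closure gives O(¬update_affidavit).
Premise 9 is O(¬badge_in → update_affidavit); contrapositively O(¬update_affidavit → badge_in). Since O(¬update_affidavit) holds, K gives O(badge_in).
From O(badge_in) and premise 5, O(badge_in → log_certificate), we obtain O(log_certificate).
The contrapositive of premise 8 (O(¬timestamp_evidence → ¬log_certificate)) is O(log_certificate → timestamp_evidence), and O(log_certificate) is already established, so O(timestamp_evidence).
Premises 2, 4, 6, 7, 11 do not contribute to this derivation.
Thus O(timestamp_evidence), which is F(¬timestamp_evidence): ¬timestamp_evidence is forbidden.

Forbidden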